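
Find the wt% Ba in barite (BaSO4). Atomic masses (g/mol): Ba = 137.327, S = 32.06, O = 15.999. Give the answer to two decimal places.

M(BaSO4) = 233.383 g/mol.
Ba contributes 1 × 137.327 = 137.327 g per mole.
137.327/233.383 = 0.5884 → 58.84%.

58.84 weight percent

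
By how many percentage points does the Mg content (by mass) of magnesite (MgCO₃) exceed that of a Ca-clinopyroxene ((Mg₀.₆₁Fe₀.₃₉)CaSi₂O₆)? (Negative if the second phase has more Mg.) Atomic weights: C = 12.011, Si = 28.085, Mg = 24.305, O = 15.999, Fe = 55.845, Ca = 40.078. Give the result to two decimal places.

Mg in MgCO₃: molar mass 84.313 g/mol; 1×24.305 = 24.305 g → 28.83 wt%.
Mg in (Mg₀.₆₁Fe₀.₃₉)CaSi₂O₆: molar mass 228.848 g/mol; 0.61×24.305 = 14.826 g → 6.48 wt%.
Difference = 28.83 − 6.48 = 22.35 percentage points.

22.35 percentage points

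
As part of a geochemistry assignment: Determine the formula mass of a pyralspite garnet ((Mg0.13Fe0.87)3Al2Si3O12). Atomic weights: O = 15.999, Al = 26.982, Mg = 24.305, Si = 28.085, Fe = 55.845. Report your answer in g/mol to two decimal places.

485.44 g/mol

M = 0.39*24.305 + 2.61*55.845 + 2*26.982 + 3*28.085 + 12*15.999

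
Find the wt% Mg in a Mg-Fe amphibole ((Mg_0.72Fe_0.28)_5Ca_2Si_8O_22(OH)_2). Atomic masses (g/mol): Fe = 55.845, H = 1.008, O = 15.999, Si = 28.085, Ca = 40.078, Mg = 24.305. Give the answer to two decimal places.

M((Mg_0.72Fe_0.28)_5Ca_2Si_8O_22(OH)_2) = 856.509 g/mol.
Mg contributes 3.60 × 24.305 = 87.498 g per mole.
87.498/856.509 = 0.1022 → 10.22%.

10.22 weight percent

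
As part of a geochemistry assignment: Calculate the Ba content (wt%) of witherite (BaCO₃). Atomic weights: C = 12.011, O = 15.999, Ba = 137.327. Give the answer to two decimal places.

Formula mass = 1*137.327 + 1*12.011 + 3*15.999 = 197.335 g/mol, of which 137.327 g is Ba.
So Ba makes up 137.327/197.335 = 0.6959 of the mass, i.e. 69.59%.

69.59 wt%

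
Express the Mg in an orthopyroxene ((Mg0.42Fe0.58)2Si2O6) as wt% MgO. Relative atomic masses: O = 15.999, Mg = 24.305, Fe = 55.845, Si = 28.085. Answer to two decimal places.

Molar mass of (Mg0.42Fe0.58)2Si2O6 = 0.84×24.305 + 1.16×55.845 + 2×28.085 + 6×15.999 = 237.360 g/mol.
Each formula unit contains 0.84 Mg, equivalent to 0.84/1 = 0.8400 mol MgO.
M(MgO) = 1×24.305 + 1×15.999 = 40.304 g/mol.
Mass of MgO per formula unit = 0.8400 × 40.304 = 33.855 g.
MgO wt% = 33.855 / 237.360 × 100 = 14.26%.

14.26 wt%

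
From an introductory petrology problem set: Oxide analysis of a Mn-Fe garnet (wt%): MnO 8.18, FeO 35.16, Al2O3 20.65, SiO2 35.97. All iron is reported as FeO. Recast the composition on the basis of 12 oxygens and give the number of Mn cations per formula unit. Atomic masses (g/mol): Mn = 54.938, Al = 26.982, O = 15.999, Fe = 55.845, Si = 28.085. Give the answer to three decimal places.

0.574 Mn apfu

MnO (M=70.937): mol = 0.11531; Mn = 0.11531, O = 0.11531.
FeO (M=71.844): mol = 0.48939; Fe = 0.48939, O = 0.48939.
Al2O3 (M=101.961): mol = 0.20253; Al = 0.40506, O = 0.60759.
SiO2 (M=60.083): mol = 0.59867; Si = 0.59867, O = 1.19734.
ΣO = 2.40963; factor = 12/ΣO = 4.98002.
Mn apfu = 0.11531 × 4.98002 = 0.574.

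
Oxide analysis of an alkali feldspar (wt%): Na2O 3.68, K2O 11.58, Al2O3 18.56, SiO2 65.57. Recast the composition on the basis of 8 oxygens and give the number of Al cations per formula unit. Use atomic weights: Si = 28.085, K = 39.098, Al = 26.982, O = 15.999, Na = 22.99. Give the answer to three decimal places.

Na2O (M=61.979): mol = 0.05937; Na = 0.11874, O = 0.05937.
K2O (M=94.195): mol = 0.12294; K = 0.24588, O = 0.12294.
Al2O3 (M=101.961): mol = 0.18203; Al = 0.36406, O = 0.54609.
SiO2 (M=60.083): mol = 1.09132; Si = 1.09132, O = 2.18264.
ΣO = 2.91104; factor = 8/ΣO = 2.74816.
Al apfu = 0.36406 × 2.74816 = 1.000.

1.000 Al apfu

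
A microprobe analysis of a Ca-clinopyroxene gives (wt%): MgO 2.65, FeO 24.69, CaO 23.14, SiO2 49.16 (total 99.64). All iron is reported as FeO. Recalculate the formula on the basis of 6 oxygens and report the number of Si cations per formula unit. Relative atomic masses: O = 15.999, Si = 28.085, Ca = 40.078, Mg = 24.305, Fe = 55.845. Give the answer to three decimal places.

MgO: 2.65/40.304 = 0.06575 mol → 0.06575 mol Mg, 0.06575 mol O.
FeO: 24.69/71.844 = 0.34366 mol → 0.34366 mol Fe, 0.34366 mol O.
CaO: 23.14/56.077 = 0.41265 mol → 0.41265 mol Ca, 0.41265 mol O.
SiO2: 49.16/60.083 = 0.81820 mol → 0.81820 mol Si, 1.63640 mol O.
Total oxygen = 2.45846 mol. Normalization factor = 6/2.45846 = 2.44055.
Si per 6 O = 0.81820 × 2.44055 = 1.997.

1.997 Si apfu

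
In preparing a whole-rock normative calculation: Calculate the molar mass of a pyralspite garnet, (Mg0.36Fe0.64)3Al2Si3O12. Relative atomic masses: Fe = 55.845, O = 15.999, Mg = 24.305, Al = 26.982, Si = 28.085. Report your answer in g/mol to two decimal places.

Mg: 1.08 × 24.305 = 26.2494
Fe: 1.92 × 55.845 = 107.2224
Al: 2 × 26.982 = 53.9640
Si: 3 × 28.085 = 84.2550
O: 12 × 15.999 = 191.9880
Summing the contributions gives the formula mass.

463.68 g/mol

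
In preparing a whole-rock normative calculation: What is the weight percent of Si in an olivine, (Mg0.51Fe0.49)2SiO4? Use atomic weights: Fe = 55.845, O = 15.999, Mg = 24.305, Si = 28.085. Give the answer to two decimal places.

M((Mg0.51Fe0.49)2SiO4) = 171.600 g/mol.
Si contributes 1 × 28.085 = 28.085 g per mole.
28.085/171.600 = 0.1637 → 16.37%.

16.37 mass %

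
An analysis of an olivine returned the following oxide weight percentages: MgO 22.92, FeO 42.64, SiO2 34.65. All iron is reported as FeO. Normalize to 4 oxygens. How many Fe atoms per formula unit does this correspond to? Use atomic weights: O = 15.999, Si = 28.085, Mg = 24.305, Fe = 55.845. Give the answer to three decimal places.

1.025 Fe apfu

22.92 wt% MgO ÷ 40.304 g/mol = 0.56868 mol, giving 0.56868 Mg and 0.56868 O.
42.64 wt% FeO ÷ 71.844 g/mol = 0.59351 mol, giving 0.59351 Fe and 0.59351 O.
34.65 wt% SiO2 ÷ 60.083 g/mol = 0.57670 mol, giving 0.57670 Si and 1.15340 O.
Oxygen sums to 2.31559; scaling by 4/2.31559 = 1.72742 puts the formula on 4 O.
Fe: 0.59351 × 1.72742 = 1.025 atoms per formula unit.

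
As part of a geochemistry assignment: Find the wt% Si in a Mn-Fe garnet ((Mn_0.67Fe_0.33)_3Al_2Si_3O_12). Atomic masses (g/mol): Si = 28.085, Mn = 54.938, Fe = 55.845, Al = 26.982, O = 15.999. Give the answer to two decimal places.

Molar mass of (Mn_0.67Fe_0.33)_3Al_2Si_3O_12: 2.01·54.938 + 0.99·55.845 + 2·26.982 + 3·28.085 + 12·15.999 = 495.919 g/mol.
Mass of Si per formula unit: 3 × 28.085 = 84.255 g.
Weight fraction Si = 84.255 / 495.919 = 0.1699.

16.99 weight percent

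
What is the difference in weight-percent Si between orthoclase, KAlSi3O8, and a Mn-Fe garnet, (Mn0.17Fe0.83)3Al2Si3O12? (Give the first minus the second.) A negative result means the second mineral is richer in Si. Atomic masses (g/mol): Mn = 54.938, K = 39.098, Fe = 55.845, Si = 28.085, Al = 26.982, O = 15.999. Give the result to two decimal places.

13.33 percentage points

M(KAlSi3O8) = 278.327 g/mol, so wt% Si = 84.255/278.327 × 100 = 30.27%.
M((Mn0.17Fe0.83)3Al2Si3O12) = 497.279 g/mol, so wt% Si = 84.255/497.279 × 100 = 16.94%.
30.27 − 16.94 = 13.33 pp.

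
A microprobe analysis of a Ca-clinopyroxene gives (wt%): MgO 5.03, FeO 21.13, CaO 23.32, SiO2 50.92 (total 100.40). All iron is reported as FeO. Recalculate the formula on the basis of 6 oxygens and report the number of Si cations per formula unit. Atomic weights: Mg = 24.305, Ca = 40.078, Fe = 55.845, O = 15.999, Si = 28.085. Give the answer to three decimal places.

5.03 wt% MgO ÷ 40.304 g/mol = 0.12480 mol, giving 0.12480 Mg and 0.12480 O.
21.13 wt% FeO ÷ 71.844 g/mol = 0.29411 mol, giving 0.29411 Fe and 0.29411 O.
23.32 wt% CaO ÷ 56.077 g/mol = 0.41586 mol, giving 0.41586 Ca and 0.41586 O.
50.92 wt% SiO2 ÷ 60.083 g/mol = 0.84749 mol, giving 0.84749 Si and 1.69498 O.
Oxygen sums to 2.52975; scaling by 6/2.52975 = 2.37178 puts the formula on 6 O.
Si: 0.84749 × 2.37178 = 2.010 atoms per formula unit.

2.010 Si apfu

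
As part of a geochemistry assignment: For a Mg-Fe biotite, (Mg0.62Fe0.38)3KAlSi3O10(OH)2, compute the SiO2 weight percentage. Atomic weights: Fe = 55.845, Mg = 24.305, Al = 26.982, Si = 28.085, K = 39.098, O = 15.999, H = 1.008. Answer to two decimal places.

39.77 wt%

M((Mg0.62Fe0.38)3KAlSi3O10(OH)2) = 453.210 g/mol; M(SiO2) = 60.083 g/mol.
Moles SiO2 per formula unit = 3 Si ÷ 1 = 3.0000.
SiO2 fraction = (3.0000 × 60.083) / 453.210 = 180.249/453.210 = 0.3977.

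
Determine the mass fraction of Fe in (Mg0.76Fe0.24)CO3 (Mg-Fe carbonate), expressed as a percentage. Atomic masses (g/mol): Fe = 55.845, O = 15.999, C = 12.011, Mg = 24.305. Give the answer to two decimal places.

14.59 wt%

Molar mass of (Mg0.76Fe0.24)CO3: 0.76*24.305 + 0.24*55.845 + 1*12.011 + 3*15.999 = 91.883 g/mol.
Mass of Fe per formula unit: 0.24 × 55.845 = 13.403 g.
Weight fraction Fe = 13.403 / 91.883 = 0.1459.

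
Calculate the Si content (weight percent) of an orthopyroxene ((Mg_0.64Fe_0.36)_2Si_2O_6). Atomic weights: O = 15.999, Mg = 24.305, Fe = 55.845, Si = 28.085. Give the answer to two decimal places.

Formula mass = 1.28*24.305 + 0.72*55.845 + 2*28.085 + 6*15.999 = 223.483 g/mol, of which 56.170 g is Si.
So Si makes up 56.170/223.483 = 0.2513 of the mass, i.e. 25.13%.

25.13 weight percent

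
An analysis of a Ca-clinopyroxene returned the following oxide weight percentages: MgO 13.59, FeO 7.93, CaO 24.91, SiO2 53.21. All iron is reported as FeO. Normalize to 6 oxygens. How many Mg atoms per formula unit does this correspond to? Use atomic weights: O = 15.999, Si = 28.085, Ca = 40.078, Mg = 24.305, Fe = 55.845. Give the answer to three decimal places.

13.59 wt% MgO ÷ 40.304 g/mol = 0.33719 mol, giving 0.33719 Mg and 0.33719 O.
7.93 wt% FeO ÷ 71.844 g/mol = 0.11038 mol, giving 0.11038 Fe and 0.11038 O.
24.91 wt% CaO ÷ 56.077 g/mol = 0.44421 mol, giving 0.44421 Ca and 0.44421 O.
53.21 wt% SiO2 ÷ 60.083 g/mol = 0.88561 mol, giving 0.88561 Si and 1.77122 O.
Oxygen sums to 2.66300; scaling by 6/2.66300 = 2.25310 puts the formula on 6 O.
Mg: 0.33719 × 2.25310 = 0.760 atoms per formula unit.

0.760 Mg apfu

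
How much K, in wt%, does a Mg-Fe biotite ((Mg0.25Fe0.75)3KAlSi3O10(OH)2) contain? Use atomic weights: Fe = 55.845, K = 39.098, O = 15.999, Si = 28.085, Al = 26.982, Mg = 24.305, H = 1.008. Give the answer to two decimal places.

M((Mg0.25Fe0.75)3KAlSi3O10(OH)2) = 488.219 g/mol.
K contributes 1 × 39.098 = 39.098 g per mole.
39.098/488.219 = 0.0801 → 8.01%.

8.01 wt%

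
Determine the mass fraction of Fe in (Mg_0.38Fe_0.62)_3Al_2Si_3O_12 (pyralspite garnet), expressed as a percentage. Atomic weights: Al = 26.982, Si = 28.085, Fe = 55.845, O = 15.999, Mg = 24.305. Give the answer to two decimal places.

M((Mg_0.38Fe_0.62)_3Al_2Si_3O_12) = 461.786 g/mol.
Fe contributes 1.86 × 55.845 = 103.872 g per mole.
103.872/461.786 = 0.2249 → 22.49%.

22.49 mass %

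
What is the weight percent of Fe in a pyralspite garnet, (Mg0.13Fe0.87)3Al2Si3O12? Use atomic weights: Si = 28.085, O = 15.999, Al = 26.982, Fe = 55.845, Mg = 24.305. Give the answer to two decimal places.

Formula mass = 0.39×24.305 + 2.61×55.845 + 2×26.982 + 3×28.085 + 12×15.999 = 485.441 g/mol, of which 145.755 g is Fe.
So Fe makes up 145.755/485.441 = 0.3003 of the mass, i.e. 30.03%.

30.03 wt%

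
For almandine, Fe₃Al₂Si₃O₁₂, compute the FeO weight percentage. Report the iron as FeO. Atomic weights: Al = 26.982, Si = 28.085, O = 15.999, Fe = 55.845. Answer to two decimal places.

43.30 wt%

Molar mass of Fe₃Al₂Si₃O₁₂ = 3*55.845 + 2*26.982 + 3*28.085 + 12*15.999 = 497.742 g/mol.
Each formula unit contains 3 Fe, equivalent to 3/1 = 3.0000 mol FeO.
M(FeO) = 1×55.845 + 1×15.999 = 71.844 g/mol.
Mass of FeO per formula unit = 3.0000 × 71.844 = 215.532 g.
FeO wt% = 215.532 / 497.742 × 100 = 43.30%.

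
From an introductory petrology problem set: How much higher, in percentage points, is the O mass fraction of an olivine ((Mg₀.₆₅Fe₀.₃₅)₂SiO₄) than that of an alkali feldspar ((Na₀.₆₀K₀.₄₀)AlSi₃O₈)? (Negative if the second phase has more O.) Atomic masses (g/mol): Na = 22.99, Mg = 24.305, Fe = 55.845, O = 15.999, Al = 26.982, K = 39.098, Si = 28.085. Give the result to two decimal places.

O in (Mg₀.₆₅Fe₀.₃₅)₂SiO₄: molar mass 162.769 g/mol; 4×15.999 = 63.996 g → 39.32 wt%.
O in (Na₀.₆₀K₀.₄₀)AlSi₃O₈: molar mass 268.662 g/mol; 8×15.999 = 127.992 g → 47.64 wt%.
Difference = 39.32 − 47.64 = -8.32 percentage points.

-8.32 percentage points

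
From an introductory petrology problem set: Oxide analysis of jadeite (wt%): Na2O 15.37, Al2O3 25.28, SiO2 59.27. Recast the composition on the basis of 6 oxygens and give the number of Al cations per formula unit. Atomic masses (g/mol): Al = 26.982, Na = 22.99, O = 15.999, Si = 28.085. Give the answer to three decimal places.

Na2O: 15.37/61.979 = 0.24799 mol → 0.49598 mol Na, 0.24799 mol O.
Al2O3: 25.28/101.961 = 0.24794 mol → 0.49588 mol Al, 0.74382 mol O.
SiO2: 59.27/60.083 = 0.98647 mol → 0.98647 mol Si, 1.97294 mol O.
Total oxygen = 2.96475 mol. Normalization factor = 6/2.96475 = 2.02378.
Al per 6 O = 0.49588 × 2.02378 = 1.004.

1.004 Al apfu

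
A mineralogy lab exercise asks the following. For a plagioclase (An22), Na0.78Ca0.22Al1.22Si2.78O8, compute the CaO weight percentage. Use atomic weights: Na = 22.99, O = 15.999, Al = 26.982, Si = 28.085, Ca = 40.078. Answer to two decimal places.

Formula mass = 265.736 g/mol.
0.22 Ca → 0.2200 mol CaO per formula unit; M(CaO) = 56.077, so CaO mass = 12.337 g.
12.337/265.736 × 100 = 4.64 wt%.

4.64 wt%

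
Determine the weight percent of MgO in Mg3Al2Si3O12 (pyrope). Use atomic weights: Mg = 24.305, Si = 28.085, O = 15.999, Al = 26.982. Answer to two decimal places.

Molar mass of Mg3Al2Si3O12 = 3×24.305 + 2×26.982 + 3×28.085 + 12×15.999 = 403.122 g/mol.
Each formula unit contains 3 Mg, equivalent to 3/1 = 3.0000 mol MgO.
M(MgO) = 1×24.305 + 1×15.999 = 40.304 g/mol.
Mass of MgO per formula unit = 3.0000 × 40.304 = 120.912 g.
MgO wt% = 120.912 / 403.122 × 100 = 29.99%.

29.99 wt%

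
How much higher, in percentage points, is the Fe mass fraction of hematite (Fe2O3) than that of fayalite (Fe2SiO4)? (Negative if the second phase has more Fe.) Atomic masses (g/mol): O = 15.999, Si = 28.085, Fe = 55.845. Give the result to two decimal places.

First mineral: 111.690 g Fe in 159.687 g formula = 69.94 wt% Fe.
Second mineral: 111.690 g Fe in 203.771 g formula = 54.81 wt% Fe.
69.94% − 54.81% gives a difference of 15.13 percentage points.

15.13 percentage points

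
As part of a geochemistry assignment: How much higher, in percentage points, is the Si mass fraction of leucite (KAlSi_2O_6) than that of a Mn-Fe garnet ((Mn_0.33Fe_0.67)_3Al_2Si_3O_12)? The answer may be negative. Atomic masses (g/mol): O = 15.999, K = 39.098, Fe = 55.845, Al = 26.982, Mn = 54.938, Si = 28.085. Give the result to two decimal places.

First mineral: 56.170 g Si in 218.244 g formula = 25.74 wt% Si.
Second mineral: 84.255 g Si in 496.844 g formula = 16.96 wt% Si.
25.74% − 16.96% gives a difference of 8.78 percentage points.

8.78 percentage points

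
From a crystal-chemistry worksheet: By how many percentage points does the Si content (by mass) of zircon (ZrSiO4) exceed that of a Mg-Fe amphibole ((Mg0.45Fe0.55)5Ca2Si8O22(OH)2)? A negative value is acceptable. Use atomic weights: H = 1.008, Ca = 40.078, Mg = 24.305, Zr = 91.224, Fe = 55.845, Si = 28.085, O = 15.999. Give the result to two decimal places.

-9.67 percentage points

M(ZrSiO4) = 183.305 g/mol, so wt% Si = 28.085/183.305 × 100 = 15.32%.
M((Mg0.45Fe0.55)5Ca2Si8O22(OH)2) = 899.088 g/mol, so wt% Si = 224.680/899.088 × 100 = 24.99%.
15.32 − 24.99 = -9.67 pp.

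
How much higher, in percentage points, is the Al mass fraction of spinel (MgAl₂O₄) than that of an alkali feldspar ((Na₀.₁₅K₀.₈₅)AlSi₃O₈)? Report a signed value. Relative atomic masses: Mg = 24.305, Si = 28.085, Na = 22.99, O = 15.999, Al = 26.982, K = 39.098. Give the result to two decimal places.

28.15 percentage points

Al in MgAl₂O₄: molar mass 142.265 g/mol; 2×26.982 = 53.964 g → 37.93 wt%.
Al in (Na₀.₁₅K₀.₈₅)AlSi₃O₈: molar mass 275.911 g/mol; 1×26.982 = 26.982 g → 9.78 wt%.
Difference = 37.93 − 9.78 = 28.15 percentage points.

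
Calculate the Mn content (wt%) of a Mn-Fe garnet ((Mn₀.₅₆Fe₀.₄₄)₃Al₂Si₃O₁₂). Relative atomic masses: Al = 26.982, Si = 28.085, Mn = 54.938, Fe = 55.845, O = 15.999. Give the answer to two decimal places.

Molar mass of (Mn₀.₅₆Fe₀.₄₄)₃Al₂Si₃O₁₂: 1.68×54.938 + 1.32×55.845 + 2×26.982 + 3×28.085 + 12×15.999 = 496.218 g/mol.
Mass of Mn per formula unit: 1.68 × 54.938 = 92.296 g.
Weight fraction Mn = 92.296 / 496.218 = 0.1860.

18.60 wt%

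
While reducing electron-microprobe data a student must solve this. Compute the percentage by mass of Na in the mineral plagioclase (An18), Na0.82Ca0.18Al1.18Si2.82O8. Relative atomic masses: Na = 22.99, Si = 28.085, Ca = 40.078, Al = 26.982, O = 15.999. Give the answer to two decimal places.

7.11 weight percent

Formula mass = 0.82*22.99 + 0.18*40.078 + 1.18*26.982 + 2.82*28.085 + 8*15.999 = 265.096 g/mol, of which 18.852 g is Na.
So Na makes up 18.852/265.096 = 0.0711 of the mass, i.e. 7.11%.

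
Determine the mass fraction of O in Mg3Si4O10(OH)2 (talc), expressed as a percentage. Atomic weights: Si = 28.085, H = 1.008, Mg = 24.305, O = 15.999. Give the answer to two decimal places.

50.62 mass %

Formula mass = 3*24.305 + 4*28.085 + 12*15.999 + 2*1.008 = 379.259 g/mol, of which 191.988 g is O.
So O makes up 191.988/379.259 = 0.5062 of the mass, i.e. 50.62%.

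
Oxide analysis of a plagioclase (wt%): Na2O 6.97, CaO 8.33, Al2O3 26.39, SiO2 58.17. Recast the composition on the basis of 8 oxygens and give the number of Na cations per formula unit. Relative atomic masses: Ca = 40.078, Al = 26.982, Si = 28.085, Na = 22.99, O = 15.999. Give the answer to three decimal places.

0.605 Na apfu

6.97 wt% Na2O ÷ 61.979 g/mol = 0.11246 mol, giving 0.22492 Na and 0.11246 O.
8.33 wt% CaO ÷ 56.077 g/mol = 0.14855 mol, giving 0.14855 Ca and 0.14855 O.
26.39 wt% Al2O3 ÷ 101.961 g/mol = 0.25882 mol, giving 0.51764 Al and 0.77646 O.
58.17 wt% SiO2 ÷ 60.083 g/mol = 0.96816 mol, giving 0.96816 Si and 1.93632 O.
Oxygen sums to 2.97379; scaling by 8/2.97379 = 2.69017 puts the formula on 8 O.
Na: 0.22492 × 2.69017 = 0.605 atoms per formula unit.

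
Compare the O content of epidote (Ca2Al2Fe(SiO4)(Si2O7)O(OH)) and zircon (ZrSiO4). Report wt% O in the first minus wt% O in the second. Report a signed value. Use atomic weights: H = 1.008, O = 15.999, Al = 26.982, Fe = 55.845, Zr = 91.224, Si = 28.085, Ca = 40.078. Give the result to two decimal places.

8.13 percentage points

O in Ca2Al2Fe(SiO4)(Si2O7)O(OH): molar mass 483.215 g/mol; 13×15.999 = 207.987 g → 43.04 wt%.
O in ZrSiO4: molar mass 183.305 g/mol; 4×15.999 = 63.996 g → 34.91 wt%.
Difference = 43.04 − 34.91 = 8.13 percentage points.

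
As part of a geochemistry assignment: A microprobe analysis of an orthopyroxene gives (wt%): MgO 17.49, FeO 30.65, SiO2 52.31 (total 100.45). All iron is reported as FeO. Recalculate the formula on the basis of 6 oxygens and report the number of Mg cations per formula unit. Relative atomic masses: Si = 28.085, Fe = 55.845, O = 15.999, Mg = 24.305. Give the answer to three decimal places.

MgO: 17.49/40.304 = 0.43395 mol → 0.43395 mol Mg, 0.43395 mol O.
FeO: 30.65/71.844 = 0.42662 mol → 0.42662 mol Fe, 0.42662 mol O.
SiO2: 52.31/60.083 = 0.87063 mol → 0.87063 mol Si, 1.74126 mol O.
Total oxygen = 2.60183 mol. Normalization factor = 6/2.60183 = 2.30607.
Mg per 6 O = 0.43395 × 2.30607 = 1.001.

1.001 Mg apfu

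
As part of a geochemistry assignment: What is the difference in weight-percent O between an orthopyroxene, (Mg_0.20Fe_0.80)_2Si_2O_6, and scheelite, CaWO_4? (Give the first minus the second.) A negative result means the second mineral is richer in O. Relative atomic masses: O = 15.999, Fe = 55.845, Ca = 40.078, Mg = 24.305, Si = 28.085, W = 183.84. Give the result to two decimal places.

M((Mg_0.20Fe_0.80)_2Si_2O_6) = 251.238 g/mol, so wt% O = 95.994/251.238 × 100 = 38.21%.
M(CaWO_4) = 287.914 g/mol, so wt% O = 63.996/287.914 × 100 = 22.23%.
38.21 − 22.23 = 15.98 pp.

15.98 percentage points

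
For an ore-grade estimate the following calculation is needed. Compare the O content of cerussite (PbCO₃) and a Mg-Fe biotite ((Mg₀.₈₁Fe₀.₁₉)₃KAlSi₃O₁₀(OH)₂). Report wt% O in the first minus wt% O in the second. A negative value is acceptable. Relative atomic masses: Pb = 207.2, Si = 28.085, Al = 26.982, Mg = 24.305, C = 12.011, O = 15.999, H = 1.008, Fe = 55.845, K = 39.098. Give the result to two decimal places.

O in PbCO₃: molar mass 267.208 g/mol; 3×15.999 = 47.997 g → 17.96 wt%.
O in (Mg₀.₈₁Fe₀.₁₉)₃KAlSi₃O₁₀(OH)₂: molar mass 435.232 g/mol; 12×15.999 = 191.988 g → 44.11 wt%.
Difference = 17.96 − 44.11 = -26.15 percentage points.

-26.15 percentage points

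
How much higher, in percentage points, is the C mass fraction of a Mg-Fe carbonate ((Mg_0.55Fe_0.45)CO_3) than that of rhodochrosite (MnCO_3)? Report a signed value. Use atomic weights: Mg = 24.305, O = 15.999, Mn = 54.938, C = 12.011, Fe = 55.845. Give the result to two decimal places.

M((Mg_0.55Fe_0.45)CO_3) = 98.506 g/mol, so wt% C = 12.011/98.506 × 100 = 12.19%.
M(MnCO_3) = 114.946 g/mol, so wt% C = 12.011/114.946 × 100 = 10.45%.
12.19 − 10.45 = 1.74 pp.

1.74 percentage points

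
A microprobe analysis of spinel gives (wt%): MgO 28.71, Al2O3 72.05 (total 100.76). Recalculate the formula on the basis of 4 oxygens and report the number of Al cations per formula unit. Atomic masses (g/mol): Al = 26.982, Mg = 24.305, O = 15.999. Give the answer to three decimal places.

MgO: 28.71/40.304 = 0.71234 mol → 0.71234 mol Mg, 0.71234 mol O.
Al2O3: 72.05/101.961 = 0.70664 mol → 1.41328 mol Al, 2.11992 mol O.
Total oxygen = 2.83226 mol. Normalization factor = 4/2.83226 = 1.41230.
Al per 4 O = 1.41328 × 1.41230 = 1.996.

1.996 Al apfu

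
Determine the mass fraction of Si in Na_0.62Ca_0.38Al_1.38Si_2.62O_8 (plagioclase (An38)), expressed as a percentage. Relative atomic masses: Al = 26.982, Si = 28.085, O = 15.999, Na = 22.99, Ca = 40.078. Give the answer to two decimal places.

27.43 wt%

M(Na_0.62Ca_0.38Al_1.38Si_2.62O_8) = 268.293 g/mol.
Si contributes 2.62 × 28.085 = 73.583 g per mole.
73.583/268.293 = 0.2743 → 27.43%.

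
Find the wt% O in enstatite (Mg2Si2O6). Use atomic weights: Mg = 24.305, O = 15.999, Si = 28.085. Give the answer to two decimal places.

47.81 weight percent

Formula mass = 2×24.305 + 2×28.085 + 6×15.999 = 200.774 g/mol, of which 95.994 g is O.
So O makes up 95.994/200.774 = 0.4781 of the mass, i.e. 47.81%.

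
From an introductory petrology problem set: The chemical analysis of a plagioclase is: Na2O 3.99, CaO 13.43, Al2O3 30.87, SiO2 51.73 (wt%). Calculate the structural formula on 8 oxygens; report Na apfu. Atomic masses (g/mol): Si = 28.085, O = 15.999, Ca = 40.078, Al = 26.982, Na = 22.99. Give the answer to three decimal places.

0.351 Na apfu

Na2O (M=61.979): mol = 0.06438; Na = 0.12876, O = 0.06438.
CaO (M=56.077): mol = 0.23949; Ca = 0.23949, O = 0.23949.
Al2O3 (M=101.961): mol = 0.30276; Al = 0.60552, O = 0.90828.
SiO2 (M=60.083): mol = 0.86098; Si = 0.86098, O = 1.72196.
ΣO = 2.93411; factor = 8/ΣO = 2.72655.
Na apfu = 0.12876 × 2.72655 = 0.351.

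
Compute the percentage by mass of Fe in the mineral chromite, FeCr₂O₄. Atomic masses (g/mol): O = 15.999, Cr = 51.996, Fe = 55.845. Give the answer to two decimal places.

24.95 wt%

Formula mass = 1*55.845 + 2*51.996 + 4*15.999 = 223.833 g/mol, of which 55.845 g is Fe.
So Fe makes up 55.845/223.833 = 0.2495 of the mass, i.e. 24.95%.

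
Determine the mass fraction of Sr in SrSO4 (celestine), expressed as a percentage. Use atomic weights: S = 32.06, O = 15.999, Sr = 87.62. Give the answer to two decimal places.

Molar mass of SrSO4: 1×87.62 + 1×32.06 + 4×15.999 = 183.676 g/mol.
Mass of Sr per formula unit: 1 × 87.62 = 87.620 g.
Weight fraction Sr = 87.620 / 183.676 = 0.4770.

47.70 mass %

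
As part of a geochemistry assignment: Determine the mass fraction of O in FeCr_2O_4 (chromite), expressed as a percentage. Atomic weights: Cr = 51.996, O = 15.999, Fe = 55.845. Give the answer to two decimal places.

28.59 wt%

M(FeCr_2O_4) = 223.833 g/mol.
O contributes 4 × 15.999 = 63.996 g per mole.
63.996/223.833 = 0.2859 → 28.59%.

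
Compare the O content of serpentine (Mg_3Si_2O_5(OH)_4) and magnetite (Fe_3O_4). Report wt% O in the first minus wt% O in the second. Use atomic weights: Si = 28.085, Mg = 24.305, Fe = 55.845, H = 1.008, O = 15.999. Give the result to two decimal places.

24.32 percentage points

M(Mg_3Si_2O_5(OH)_4) = 277.108 g/mol, so wt% O = 143.991/277.108 × 100 = 51.96%.
M(Fe_3O_4) = 231.531 g/mol, so wt% O = 63.996/231.531 × 100 = 27.64%.
51.96 − 27.64 = 24.32 pp.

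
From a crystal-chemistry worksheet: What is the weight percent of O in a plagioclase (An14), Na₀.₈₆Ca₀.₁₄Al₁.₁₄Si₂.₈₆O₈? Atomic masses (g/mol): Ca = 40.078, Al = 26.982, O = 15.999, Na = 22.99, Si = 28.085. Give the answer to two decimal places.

48.40 wt%

Formula mass = 0.86×22.99 + 0.14×40.078 + 1.14×26.982 + 2.86×28.085 + 8×15.999 = 264.457 g/mol, of which 127.992 g is O.
So O makes up 127.992/264.457 = 0.4840 of the mass, i.e. 48.40%.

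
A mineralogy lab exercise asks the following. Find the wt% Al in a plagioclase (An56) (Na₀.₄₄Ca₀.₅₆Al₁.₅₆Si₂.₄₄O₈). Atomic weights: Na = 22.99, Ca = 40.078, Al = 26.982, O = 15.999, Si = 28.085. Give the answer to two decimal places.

15.52 wt%

M(Na₀.₄₄Ca₀.₅₆Al₁.₅₆Si₂.₄₄O₈) = 271.171 g/mol.
Al contributes 1.56 × 26.982 = 42.092 g per mole.
42.092/271.171 = 0.1552 → 15.52%.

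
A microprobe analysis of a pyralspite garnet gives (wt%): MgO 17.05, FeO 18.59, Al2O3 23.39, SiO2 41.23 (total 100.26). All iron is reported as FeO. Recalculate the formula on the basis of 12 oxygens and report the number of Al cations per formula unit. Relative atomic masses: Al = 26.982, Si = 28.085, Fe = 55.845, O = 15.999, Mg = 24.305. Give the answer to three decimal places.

2.008 Al apfu

MgO (M=40.304): mol = 0.42303; Mg = 0.42303, O = 0.42303.
FeO (M=71.844): mol = 0.25876; Fe = 0.25876, O = 0.25876.
Al2O3 (M=101.961): mol = 0.22940; Al = 0.45880, O = 0.68820.
SiO2 (M=60.083): mol = 0.68622; Si = 0.68622, O = 1.37244.
ΣO = 2.74243; factor = 12/ΣO = 4.37568.
Al apfu = 0.45880 × 4.37568 = 2.008.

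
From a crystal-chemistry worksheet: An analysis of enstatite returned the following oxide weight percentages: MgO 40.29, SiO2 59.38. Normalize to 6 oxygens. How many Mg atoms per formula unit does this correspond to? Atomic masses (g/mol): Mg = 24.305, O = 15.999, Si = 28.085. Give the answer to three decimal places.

MgO: 40.29/40.304 = 0.99965 mol → 0.99965 mol Mg, 0.99965 mol O.
SiO2: 59.38/60.083 = 0.98830 mol → 0.98830 mol Si, 1.97660 mol O.
Total oxygen = 2.97625 mol. Normalization factor = 6/2.97625 = 2.01596.
Mg per 6 O = 0.99965 × 2.01596 = 2.015.

2.015 Mg apfu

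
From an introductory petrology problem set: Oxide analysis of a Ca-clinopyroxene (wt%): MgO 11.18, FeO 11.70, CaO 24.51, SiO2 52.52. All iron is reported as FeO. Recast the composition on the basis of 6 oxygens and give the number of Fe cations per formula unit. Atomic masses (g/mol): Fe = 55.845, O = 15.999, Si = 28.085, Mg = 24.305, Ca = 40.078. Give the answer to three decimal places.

0.372 Fe apfu

MgO: 11.18/40.304 = 0.27739 mol → 0.27739 mol Mg, 0.27739 mol O.
FeO: 11.70/71.844 = 0.16285 mol → 0.16285 mol Fe, 0.16285 mol O.
CaO: 24.51/56.077 = 0.43708 mol → 0.43708 mol Ca, 0.43708 mol O.
SiO2: 52.52/60.083 = 0.87412 mol → 0.87412 mol Si, 1.74824 mol O.
Total oxygen = 2.62556 mol. Normalization factor = 6/2.62556 = 2.28523.
Fe per 6 O = 0.16285 × 2.28523 = 0.372.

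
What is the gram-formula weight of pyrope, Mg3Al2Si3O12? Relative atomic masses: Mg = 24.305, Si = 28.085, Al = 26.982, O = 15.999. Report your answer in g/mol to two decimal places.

403.12 g/mol

Mg: 3 × 24.305 = 72.9150
Al: 2 × 26.982 = 53.9640
Si: 3 × 28.085 = 84.2550
O: 12 × 15.999 = 191.9880
Summing the contributions gives the formula mass.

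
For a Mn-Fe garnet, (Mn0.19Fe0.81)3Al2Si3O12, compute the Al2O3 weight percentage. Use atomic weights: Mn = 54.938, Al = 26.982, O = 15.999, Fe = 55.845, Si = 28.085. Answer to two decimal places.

Formula mass = 497.225 g/mol.
2 Al → 1.0000 mol Al2O3 per formula unit; M(Al2O3) = 101.961, so Al2O3 mass = 101.961 g.
101.961/497.225 × 100 = 20.51 wt%.

20.51 wt%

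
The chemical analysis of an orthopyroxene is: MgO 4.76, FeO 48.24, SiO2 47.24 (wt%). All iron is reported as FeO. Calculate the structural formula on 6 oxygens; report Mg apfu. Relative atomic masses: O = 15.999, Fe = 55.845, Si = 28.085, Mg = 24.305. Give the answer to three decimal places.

4.76 wt% MgO ÷ 40.304 g/mol = 0.11810 mol, giving 0.11810 Mg and 0.11810 O.
48.24 wt% FeO ÷ 71.844 g/mol = 0.67145 mol, giving 0.67145 Fe and 0.67145 O.
47.24 wt% SiO2 ÷ 60.083 g/mol = 0.78625 mol, giving 0.78625 Si and 1.57250 O.
Oxygen sums to 2.36205; scaling by 6/2.36205 = 2.54017 puts the formula on 6 O.
Mg: 0.11810 × 2.54017 = 0.300 atoms per formula unit.

0.300 Mg apfu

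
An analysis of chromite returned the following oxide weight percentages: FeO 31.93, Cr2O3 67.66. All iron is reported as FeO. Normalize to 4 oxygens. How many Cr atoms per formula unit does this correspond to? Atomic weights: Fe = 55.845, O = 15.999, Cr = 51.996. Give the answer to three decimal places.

FeO (M=71.844): mol = 0.44444; Fe = 0.44444, O = 0.44444.
Cr2O3 (M=151.989): mol = 0.44516; Cr = 0.89032, O = 1.33548.
ΣO = 1.77992; factor = 4/ΣO = 2.24729.
Cr apfu = 0.89032 × 2.24729 = 2.001.

2.001 Cr apfu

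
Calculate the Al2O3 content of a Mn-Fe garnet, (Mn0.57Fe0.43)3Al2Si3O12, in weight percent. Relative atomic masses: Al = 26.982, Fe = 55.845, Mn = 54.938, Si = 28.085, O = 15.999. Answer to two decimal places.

M((Mn0.57Fe0.43)3Al2Si3O12) = 496.191 g/mol; M(Al2O3) = 101.961 g/mol.
Moles Al2O3 per formula unit = 2 Al ÷ 2 = 1.0000.
Al2O3 fraction = (1.0000 × 101.961) / 496.191 = 101.961/496.191 = 0.2055.

20.55 wt%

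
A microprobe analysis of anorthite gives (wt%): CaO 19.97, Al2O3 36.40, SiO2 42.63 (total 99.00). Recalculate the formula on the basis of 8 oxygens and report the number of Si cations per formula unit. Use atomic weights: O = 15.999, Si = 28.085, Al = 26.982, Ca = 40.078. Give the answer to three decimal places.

1.994 Si apfu

CaO (M=56.077): mol = 0.35612; Ca = 0.35612, O = 0.35612.
Al2O3 (M=101.961): mol = 0.35700; Al = 0.71400, O = 1.07100.
SiO2 (M=60.083): mol = 0.70952; Si = 0.70952, O = 1.41904.
ΣO = 2.84616; factor = 8/ΣO = 2.81080.
Si apfu = 0.70952 × 2.81080 = 1.994.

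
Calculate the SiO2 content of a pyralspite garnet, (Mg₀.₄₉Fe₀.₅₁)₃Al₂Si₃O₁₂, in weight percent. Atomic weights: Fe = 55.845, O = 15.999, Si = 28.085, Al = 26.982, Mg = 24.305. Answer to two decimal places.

Molar mass of (Mg₀.₄₉Fe₀.₅₁)₃Al₂Si₃O₁₂ = 1.47·24.305 + 1.53·55.845 + 2·26.982 + 3·28.085 + 12·15.999 = 451.378 g/mol.
Each formula unit contains 3 Si, equivalent to 3/1 = 3.0000 mol SiO2.
M(SiO2) = 1×28.085 + 2×15.999 = 60.083 g/mol.
Mass of SiO2 per formula unit = 3.0000 × 60.083 = 180.249 g.
SiO2 wt% = 180.249 / 451.378 × 100 = 39.93%.

39.93 wt%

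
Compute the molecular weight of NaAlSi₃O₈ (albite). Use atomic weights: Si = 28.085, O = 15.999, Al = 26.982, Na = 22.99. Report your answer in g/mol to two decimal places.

Na: 1 × 22.99 = 22.9900
Al: 1 × 26.982 = 26.9820
Si: 3 × 28.085 = 84.2550
O: 8 × 15.999 = 127.9920
Summing the contributions gives the formula mass.

262.22 g/mol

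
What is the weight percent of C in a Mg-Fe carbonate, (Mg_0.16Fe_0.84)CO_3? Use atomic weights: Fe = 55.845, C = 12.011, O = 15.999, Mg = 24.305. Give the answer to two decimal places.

10.84 mass %

Formula mass = 0.16*24.305 + 0.84*55.845 + 1*12.011 + 3*15.999 = 110.807 g/mol, of which 12.011 g is C.
So C makes up 12.011/110.807 = 0.1084 of the mass, i.e. 10.84%.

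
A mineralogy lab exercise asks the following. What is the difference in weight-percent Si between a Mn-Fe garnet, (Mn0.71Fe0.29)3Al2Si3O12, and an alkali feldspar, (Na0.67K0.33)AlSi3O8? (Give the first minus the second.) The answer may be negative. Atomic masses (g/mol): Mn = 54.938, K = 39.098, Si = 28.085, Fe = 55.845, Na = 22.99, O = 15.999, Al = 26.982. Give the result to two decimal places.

M((Mn0.71Fe0.29)3Al2Si3O12) = 495.810 g/mol, so wt% Si = 84.255/495.810 × 100 = 16.99%.
M((Na0.67K0.33)AlSi3O8) = 267.535 g/mol, so wt% Si = 84.255/267.535 × 100 = 31.49%.
16.99 − 31.49 = -14.50 pp.

-14.50 percentage points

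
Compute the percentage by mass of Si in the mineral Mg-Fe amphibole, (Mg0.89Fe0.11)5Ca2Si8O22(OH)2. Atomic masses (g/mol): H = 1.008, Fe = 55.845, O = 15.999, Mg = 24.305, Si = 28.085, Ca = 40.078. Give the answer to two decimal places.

M((Mg0.89Fe0.11)5Ca2Si8O22(OH)2) = 829.700 g/mol.
Si contributes 8 × 28.085 = 224.680 g per mole.
224.680/829.700 = 0.2708 → 27.08%.

27.08 wt%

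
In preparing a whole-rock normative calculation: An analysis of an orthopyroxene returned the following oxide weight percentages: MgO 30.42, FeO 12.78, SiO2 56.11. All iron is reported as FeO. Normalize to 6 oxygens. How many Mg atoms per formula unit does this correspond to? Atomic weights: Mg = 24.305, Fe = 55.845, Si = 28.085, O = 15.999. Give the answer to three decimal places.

MgO (M=40.304): mol = 0.75476; Mg = 0.75476, O = 0.75476.
FeO (M=71.844): mol = 0.17789; Fe = 0.17789, O = 0.17789.
SiO2 (M=60.083): mol = 0.93387; Si = 0.93387, O = 1.86774.
ΣO = 2.80039; factor = 6/ΣO = 2.14256.
Mg apfu = 0.75476 × 2.14256 = 1.617.

1.617 Mg apfu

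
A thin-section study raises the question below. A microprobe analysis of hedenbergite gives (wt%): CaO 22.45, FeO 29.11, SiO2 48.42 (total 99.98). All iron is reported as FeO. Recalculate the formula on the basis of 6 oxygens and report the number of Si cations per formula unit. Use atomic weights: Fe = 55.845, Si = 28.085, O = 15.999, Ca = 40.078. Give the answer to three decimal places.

CaO: 22.45/56.077 = 0.40034 mol → 0.40034 mol Ca, 0.40034 mol O.
FeO: 29.11/71.844 = 0.40518 mol → 0.40518 mol Fe, 0.40518 mol O.
SiO2: 48.42/60.083 = 0.80589 mol → 0.80589 mol Si, 1.61178 mol O.
Total oxygen = 2.41730 mol. Normalization factor = 6/2.41730 = 2.48211.
Si per 6 O = 0.80589 × 2.48211 = 2.000.

2.000 Si apfu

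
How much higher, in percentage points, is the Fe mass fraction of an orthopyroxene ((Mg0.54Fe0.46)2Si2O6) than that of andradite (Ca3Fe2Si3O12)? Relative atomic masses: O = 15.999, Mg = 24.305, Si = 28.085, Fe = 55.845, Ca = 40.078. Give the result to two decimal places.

0.38 percentage points

Fe in (Mg0.54Fe0.46)2Si2O6: molar mass 229.791 g/mol; 0.92×55.845 = 51.377 g → 22.36 wt%.
Fe in Ca3Fe2Si3O12: molar mass 508.167 g/mol; 2×55.845 = 111.690 g → 21.98 wt%.
Difference = 22.36 − 21.98 = 0.38 percentage points.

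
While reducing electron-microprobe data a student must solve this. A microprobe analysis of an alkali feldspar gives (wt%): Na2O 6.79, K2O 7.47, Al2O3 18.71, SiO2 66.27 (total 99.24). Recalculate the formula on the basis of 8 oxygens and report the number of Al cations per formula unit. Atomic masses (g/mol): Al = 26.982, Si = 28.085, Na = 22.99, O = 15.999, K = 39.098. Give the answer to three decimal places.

6.79 wt% Na2O ÷ 61.979 g/mol = 0.10955 mol, giving 0.21910 Na and 0.10955 O.
7.47 wt% K2O ÷ 94.195 g/mol = 0.07930 mol, giving 0.15860 K and 0.07930 O.
18.71 wt% Al2O3 ÷ 101.961 g/mol = 0.18350 mol, giving 0.36700 Al and 0.55050 O.
66.27 wt% SiO2 ÷ 60.083 g/mol = 1.10297 mol, giving 1.10297 Si and 2.20594 O.
Oxygen sums to 2.94529; scaling by 8/2.94529 = 2.71620 puts the formula on 8 O.
Al: 0.36700 × 2.71620 = 0.997 atoms per formula unit.

0.997 Al apfu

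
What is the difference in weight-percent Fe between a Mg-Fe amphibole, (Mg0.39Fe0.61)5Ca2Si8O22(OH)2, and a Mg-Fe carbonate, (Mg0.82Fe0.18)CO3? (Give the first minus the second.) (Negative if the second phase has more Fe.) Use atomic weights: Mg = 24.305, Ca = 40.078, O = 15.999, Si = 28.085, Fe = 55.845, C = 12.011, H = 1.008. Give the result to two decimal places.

Fe in (Mg0.39Fe0.61)5Ca2Si8O22(OH)2: molar mass 908.550 g/mol; 3.05×55.845 = 170.327 g → 18.75 wt%.
Fe in (Mg0.82Fe0.18)CO3: molar mass 89.990 g/mol; 0.18×55.845 = 10.052 g → 11.17 wt%.
Difference = 18.75 − 11.17 = 7.58 percentage points.

7.58 percentage points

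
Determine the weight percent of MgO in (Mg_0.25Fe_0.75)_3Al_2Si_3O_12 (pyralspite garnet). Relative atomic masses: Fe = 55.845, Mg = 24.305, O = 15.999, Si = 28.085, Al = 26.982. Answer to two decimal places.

M((Mg_0.25Fe_0.75)_3Al_2Si_3O_12) = 474.087 g/mol; M(MgO) = 40.304 g/mol.
Moles MgO per formula unit = 0.75 Mg ÷ 1 = 0.7500.
MgO fraction = (0.7500 × 40.304) / 474.087 = 30.228/474.087 = 0.0638.

6.38 wt%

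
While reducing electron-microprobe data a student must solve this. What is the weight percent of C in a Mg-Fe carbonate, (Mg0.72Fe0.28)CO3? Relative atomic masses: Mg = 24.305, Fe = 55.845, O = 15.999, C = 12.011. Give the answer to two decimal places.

M((Mg0.72Fe0.28)CO3) = 93.144 g/mol.
C contributes 1 × 12.011 = 12.011 g per mole.
12.011/93.144 = 0.1290 → 12.90%.

12.90 weight percent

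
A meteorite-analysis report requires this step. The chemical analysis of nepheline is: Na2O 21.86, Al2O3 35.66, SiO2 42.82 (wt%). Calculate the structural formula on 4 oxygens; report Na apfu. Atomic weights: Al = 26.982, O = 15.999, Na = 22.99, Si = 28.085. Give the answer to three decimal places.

0.998 Na apfu

Na2O: 21.86/61.979 = 0.35270 mol → 0.70540 mol Na, 0.35270 mol O.
Al2O3: 35.66/101.961 = 0.34974 mol → 0.69948 mol Al, 1.04922 mol O.
SiO2: 42.82/60.083 = 0.71268 mol → 0.71268 mol Si, 1.42536 mol O.
Total oxygen = 2.82728 mol. Normalization factor = 4/2.82728 = 1.41479.
Na per 4 O = 0.70540 × 1.41479 = 0.998.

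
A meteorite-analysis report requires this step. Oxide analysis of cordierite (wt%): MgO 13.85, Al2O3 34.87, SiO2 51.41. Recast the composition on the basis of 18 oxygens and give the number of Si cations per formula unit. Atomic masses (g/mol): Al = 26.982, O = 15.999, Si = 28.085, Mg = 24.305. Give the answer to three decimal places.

MgO: 13.85/40.304 = 0.34364 mol → 0.34364 mol Mg, 0.34364 mol O.
Al2O3: 34.87/101.961 = 0.34199 mol → 0.68398 mol Al, 1.02597 mol O.
SiO2: 51.41/60.083 = 0.85565 mol → 0.85565 mol Si, 1.71130 mol O.
Total oxygen = 3.08091 mol. Normalization factor = 18/3.08091 = 5.84243.
Si per 18 O = 0.85565 × 5.84243 = 4.999.

4.999 Si apfu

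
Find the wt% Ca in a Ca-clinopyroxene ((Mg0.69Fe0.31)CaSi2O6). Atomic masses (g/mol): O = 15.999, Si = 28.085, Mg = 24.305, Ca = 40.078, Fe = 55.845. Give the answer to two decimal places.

17.71 wt%

M((Mg0.69Fe0.31)CaSi2O6) = 226.324 g/mol.
Ca contributes 1 × 40.078 = 40.078 g per mole.
40.078/226.324 = 0.1771 → 17.71%.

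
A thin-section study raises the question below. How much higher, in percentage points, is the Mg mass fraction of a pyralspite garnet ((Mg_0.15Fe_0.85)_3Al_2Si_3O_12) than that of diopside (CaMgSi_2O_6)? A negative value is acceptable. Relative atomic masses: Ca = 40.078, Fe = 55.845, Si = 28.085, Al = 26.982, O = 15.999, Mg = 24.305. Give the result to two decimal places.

-8.96 percentage points

M((Mg_0.15Fe_0.85)_3Al_2Si_3O_12) = 483.549 g/mol, so wt% Mg = 10.937/483.549 × 100 = 2.26%.
M(CaMgSi_2O_6) = 216.547 g/mol, so wt% Mg = 24.305/216.547 × 100 = 11.22%.
2.26 − 11.22 = -8.96 pp.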